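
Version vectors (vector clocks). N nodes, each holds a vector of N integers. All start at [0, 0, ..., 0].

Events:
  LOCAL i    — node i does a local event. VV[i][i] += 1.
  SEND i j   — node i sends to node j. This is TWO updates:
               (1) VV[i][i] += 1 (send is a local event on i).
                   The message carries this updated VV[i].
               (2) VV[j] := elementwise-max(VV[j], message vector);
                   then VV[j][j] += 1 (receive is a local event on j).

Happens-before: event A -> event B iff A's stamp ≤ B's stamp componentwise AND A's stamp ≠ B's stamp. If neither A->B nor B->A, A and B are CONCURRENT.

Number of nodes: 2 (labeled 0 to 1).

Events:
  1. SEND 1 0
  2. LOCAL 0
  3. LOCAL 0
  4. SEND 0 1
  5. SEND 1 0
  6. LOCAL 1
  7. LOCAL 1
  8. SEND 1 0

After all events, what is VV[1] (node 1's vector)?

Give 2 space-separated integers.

Initial: VV[0]=[0, 0]
Initial: VV[1]=[0, 0]
Event 1: SEND 1->0: VV[1][1]++ -> VV[1]=[0, 1], msg_vec=[0, 1]; VV[0]=max(VV[0],msg_vec) then VV[0][0]++ -> VV[0]=[1, 1]
Event 2: LOCAL 0: VV[0][0]++ -> VV[0]=[2, 1]
Event 3: LOCAL 0: VV[0][0]++ -> VV[0]=[3, 1]
Event 4: SEND 0->1: VV[0][0]++ -> VV[0]=[4, 1], msg_vec=[4, 1]; VV[1]=max(VV[1],msg_vec) then VV[1][1]++ -> VV[1]=[4, 2]
Event 5: SEND 1->0: VV[1][1]++ -> VV[1]=[4, 3], msg_vec=[4, 3]; VV[0]=max(VV[0],msg_vec) then VV[0][0]++ -> VV[0]=[5, 3]
Event 6: LOCAL 1: VV[1][1]++ -> VV[1]=[4, 4]
Event 7: LOCAL 1: VV[1][1]++ -> VV[1]=[4, 5]
Event 8: SEND 1->0: VV[1][1]++ -> VV[1]=[4, 6], msg_vec=[4, 6]; VV[0]=max(VV[0],msg_vec) then VV[0][0]++ -> VV[0]=[6, 6]
Final vectors: VV[0]=[6, 6]; VV[1]=[4, 6]

Answer: 4 6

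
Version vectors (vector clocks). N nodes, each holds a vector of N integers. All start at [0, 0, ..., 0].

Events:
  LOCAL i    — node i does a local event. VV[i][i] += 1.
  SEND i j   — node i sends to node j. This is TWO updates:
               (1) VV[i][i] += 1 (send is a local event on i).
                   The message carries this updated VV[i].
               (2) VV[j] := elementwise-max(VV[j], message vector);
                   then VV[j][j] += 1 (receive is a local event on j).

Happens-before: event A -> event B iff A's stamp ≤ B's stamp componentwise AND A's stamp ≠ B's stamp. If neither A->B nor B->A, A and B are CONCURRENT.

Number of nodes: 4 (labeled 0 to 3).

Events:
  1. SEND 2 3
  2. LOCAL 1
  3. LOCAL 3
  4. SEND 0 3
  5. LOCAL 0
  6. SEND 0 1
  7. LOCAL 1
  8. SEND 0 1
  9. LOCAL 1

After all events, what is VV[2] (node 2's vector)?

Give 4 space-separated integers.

Initial: VV[0]=[0, 0, 0, 0]
Initial: VV[1]=[0, 0, 0, 0]
Initial: VV[2]=[0, 0, 0, 0]
Initial: VV[3]=[0, 0, 0, 0]
Event 1: SEND 2->3: VV[2][2]++ -> VV[2]=[0, 0, 1, 0], msg_vec=[0, 0, 1, 0]; VV[3]=max(VV[3],msg_vec) then VV[3][3]++ -> VV[3]=[0, 0, 1, 1]
Event 2: LOCAL 1: VV[1][1]++ -> VV[1]=[0, 1, 0, 0]
Event 3: LOCAL 3: VV[3][3]++ -> VV[3]=[0, 0, 1, 2]
Event 4: SEND 0->3: VV[0][0]++ -> VV[0]=[1, 0, 0, 0], msg_vec=[1, 0, 0, 0]; VV[3]=max(VV[3],msg_vec) then VV[3][3]++ -> VV[3]=[1, 0, 1, 3]
Event 5: LOCAL 0: VV[0][0]++ -> VV[0]=[2, 0, 0, 0]
Event 6: SEND 0->1: VV[0][0]++ -> VV[0]=[3, 0, 0, 0], msg_vec=[3, 0, 0, 0]; VV[1]=max(VV[1],msg_vec) then VV[1][1]++ -> VV[1]=[3, 2, 0, 0]
Event 7: LOCAL 1: VV[1][1]++ -> VV[1]=[3, 3, 0, 0]
Event 8: SEND 0->1: VV[0][0]++ -> VV[0]=[4, 0, 0, 0], msg_vec=[4, 0, 0, 0]; VV[1]=max(VV[1],msg_vec) then VV[1][1]++ -> VV[1]=[4, 4, 0, 0]
Event 9: LOCAL 1: VV[1][1]++ -> VV[1]=[4, 5, 0, 0]
Final vectors: VV[0]=[4, 0, 0, 0]; VV[1]=[4, 5, 0, 0]; VV[2]=[0, 0, 1, 0]; VV[3]=[1, 0, 1, 3]

Answer: 0 0 1 0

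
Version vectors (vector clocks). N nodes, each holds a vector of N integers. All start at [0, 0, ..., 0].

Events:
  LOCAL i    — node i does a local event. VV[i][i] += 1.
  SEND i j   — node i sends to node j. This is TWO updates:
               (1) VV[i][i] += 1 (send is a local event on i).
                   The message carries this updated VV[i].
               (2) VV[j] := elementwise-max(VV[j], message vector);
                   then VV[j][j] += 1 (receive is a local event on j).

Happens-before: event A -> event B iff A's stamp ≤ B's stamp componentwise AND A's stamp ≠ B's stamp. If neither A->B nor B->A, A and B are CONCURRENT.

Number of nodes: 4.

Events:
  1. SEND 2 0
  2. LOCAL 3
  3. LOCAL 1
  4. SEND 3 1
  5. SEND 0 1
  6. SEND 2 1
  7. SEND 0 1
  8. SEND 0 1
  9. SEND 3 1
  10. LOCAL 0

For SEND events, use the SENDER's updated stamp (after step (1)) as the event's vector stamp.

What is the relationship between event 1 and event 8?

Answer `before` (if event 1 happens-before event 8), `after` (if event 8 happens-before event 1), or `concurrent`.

Initial: VV[0]=[0, 0, 0, 0]
Initial: VV[1]=[0, 0, 0, 0]
Initial: VV[2]=[0, 0, 0, 0]
Initial: VV[3]=[0, 0, 0, 0]
Event 1: SEND 2->0: VV[2][2]++ -> VV[2]=[0, 0, 1, 0], msg_vec=[0, 0, 1, 0]; VV[0]=max(VV[0],msg_vec) then VV[0][0]++ -> VV[0]=[1, 0, 1, 0]
Event 2: LOCAL 3: VV[3][3]++ -> VV[3]=[0, 0, 0, 1]
Event 3: LOCAL 1: VV[1][1]++ -> VV[1]=[0, 1, 0, 0]
Event 4: SEND 3->1: VV[3][3]++ -> VV[3]=[0, 0, 0, 2], msg_vec=[0, 0, 0, 2]; VV[1]=max(VV[1],msg_vec) then VV[1][1]++ -> VV[1]=[0, 2, 0, 2]
Event 5: SEND 0->1: VV[0][0]++ -> VV[0]=[2, 0, 1, 0], msg_vec=[2, 0, 1, 0]; VV[1]=max(VV[1],msg_vec) then VV[1][1]++ -> VV[1]=[2, 3, 1, 2]
Event 6: SEND 2->1: VV[2][2]++ -> VV[2]=[0, 0, 2, 0], msg_vec=[0, 0, 2, 0]; VV[1]=max(VV[1],msg_vec) then VV[1][1]++ -> VV[1]=[2, 4, 2, 2]
Event 7: SEND 0->1: VV[0][0]++ -> VV[0]=[3, 0, 1, 0], msg_vec=[3, 0, 1, 0]; VV[1]=max(VV[1],msg_vec) then VV[1][1]++ -> VV[1]=[3, 5, 2, 2]
Event 8: SEND 0->1: VV[0][0]++ -> VV[0]=[4, 0, 1, 0], msg_vec=[4, 0, 1, 0]; VV[1]=max(VV[1],msg_vec) then VV[1][1]++ -> VV[1]=[4, 6, 2, 2]
Event 9: SEND 3->1: VV[3][3]++ -> VV[3]=[0, 0, 0, 3], msg_vec=[0, 0, 0, 3]; VV[1]=max(VV[1],msg_vec) then VV[1][1]++ -> VV[1]=[4, 7, 2, 3]
Event 10: LOCAL 0: VV[0][0]++ -> VV[0]=[5, 0, 1, 0]
Event 1 stamp: [0, 0, 1, 0]
Event 8 stamp: [4, 0, 1, 0]
[0, 0, 1, 0] <= [4, 0, 1, 0]? True
[4, 0, 1, 0] <= [0, 0, 1, 0]? False
Relation: before

Answer: before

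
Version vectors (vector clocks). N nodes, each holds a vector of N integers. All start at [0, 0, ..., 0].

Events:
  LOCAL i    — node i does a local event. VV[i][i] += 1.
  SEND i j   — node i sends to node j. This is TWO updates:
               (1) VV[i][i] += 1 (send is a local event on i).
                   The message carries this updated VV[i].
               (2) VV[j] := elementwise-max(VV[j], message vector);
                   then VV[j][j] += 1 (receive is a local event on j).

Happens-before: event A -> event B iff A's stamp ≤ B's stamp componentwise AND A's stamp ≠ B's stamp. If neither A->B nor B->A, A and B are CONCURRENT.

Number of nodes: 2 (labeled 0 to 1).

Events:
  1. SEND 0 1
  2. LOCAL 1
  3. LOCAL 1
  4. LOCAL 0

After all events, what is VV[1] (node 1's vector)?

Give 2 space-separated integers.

Answer: 1 3

Derivation:
Initial: VV[0]=[0, 0]
Initial: VV[1]=[0, 0]
Event 1: SEND 0->1: VV[0][0]++ -> VV[0]=[1, 0], msg_vec=[1, 0]; VV[1]=max(VV[1],msg_vec) then VV[1][1]++ -> VV[1]=[1, 1]
Event 2: LOCAL 1: VV[1][1]++ -> VV[1]=[1, 2]
Event 3: LOCAL 1: VV[1][1]++ -> VV[1]=[1, 3]
Event 4: LOCAL 0: VV[0][0]++ -> VV[0]=[2, 0]
Final vectors: VV[0]=[2, 0]; VV[1]=[1, 3]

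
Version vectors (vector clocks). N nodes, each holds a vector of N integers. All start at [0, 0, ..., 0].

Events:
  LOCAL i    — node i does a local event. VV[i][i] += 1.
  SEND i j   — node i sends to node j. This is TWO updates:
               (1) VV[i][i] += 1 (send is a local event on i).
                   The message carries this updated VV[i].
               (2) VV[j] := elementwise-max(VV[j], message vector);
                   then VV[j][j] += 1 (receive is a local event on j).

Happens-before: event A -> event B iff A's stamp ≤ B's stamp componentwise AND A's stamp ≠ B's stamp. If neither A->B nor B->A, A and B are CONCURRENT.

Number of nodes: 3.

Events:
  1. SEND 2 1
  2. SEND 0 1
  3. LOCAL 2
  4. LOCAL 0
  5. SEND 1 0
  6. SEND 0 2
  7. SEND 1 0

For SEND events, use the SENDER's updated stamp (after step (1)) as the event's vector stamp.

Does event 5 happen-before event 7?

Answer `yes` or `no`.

Initial: VV[0]=[0, 0, 0]
Initial: VV[1]=[0, 0, 0]
Initial: VV[2]=[0, 0, 0]
Event 1: SEND 2->1: VV[2][2]++ -> VV[2]=[0, 0, 1], msg_vec=[0, 0, 1]; VV[1]=max(VV[1],msg_vec) then VV[1][1]++ -> VV[1]=[0, 1, 1]
Event 2: SEND 0->1: VV[0][0]++ -> VV[0]=[1, 0, 0], msg_vec=[1, 0, 0]; VV[1]=max(VV[1],msg_vec) then VV[1][1]++ -> VV[1]=[1, 2, 1]
Event 3: LOCAL 2: VV[2][2]++ -> VV[2]=[0, 0, 2]
Event 4: LOCAL 0: VV[0][0]++ -> VV[0]=[2, 0, 0]
Event 5: SEND 1->0: VV[1][1]++ -> VV[1]=[1, 3, 1], msg_vec=[1, 3, 1]; VV[0]=max(VV[0],msg_vec) then VV[0][0]++ -> VV[0]=[3, 3, 1]
Event 6: SEND 0->2: VV[0][0]++ -> VV[0]=[4, 3, 1], msg_vec=[4, 3, 1]; VV[2]=max(VV[2],msg_vec) then VV[2][2]++ -> VV[2]=[4, 3, 3]
Event 7: SEND 1->0: VV[1][1]++ -> VV[1]=[1, 4, 1], msg_vec=[1, 4, 1]; VV[0]=max(VV[0],msg_vec) then VV[0][0]++ -> VV[0]=[5, 4, 1]
Event 5 stamp: [1, 3, 1]
Event 7 stamp: [1, 4, 1]
[1, 3, 1] <= [1, 4, 1]? True. Equal? False. Happens-before: True

Answer: yes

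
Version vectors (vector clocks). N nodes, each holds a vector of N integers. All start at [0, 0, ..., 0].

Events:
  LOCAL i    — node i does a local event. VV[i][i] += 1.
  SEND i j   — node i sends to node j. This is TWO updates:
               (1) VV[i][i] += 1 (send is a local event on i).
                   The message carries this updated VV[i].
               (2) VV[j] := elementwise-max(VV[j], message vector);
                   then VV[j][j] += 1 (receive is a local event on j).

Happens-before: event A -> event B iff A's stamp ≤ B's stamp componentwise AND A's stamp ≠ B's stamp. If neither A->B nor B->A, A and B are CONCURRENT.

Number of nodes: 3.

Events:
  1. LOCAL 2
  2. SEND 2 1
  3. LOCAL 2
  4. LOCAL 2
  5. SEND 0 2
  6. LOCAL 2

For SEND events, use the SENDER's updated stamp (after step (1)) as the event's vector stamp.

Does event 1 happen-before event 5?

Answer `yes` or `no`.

Initial: VV[0]=[0, 0, 0]
Initial: VV[1]=[0, 0, 0]
Initial: VV[2]=[0, 0, 0]
Event 1: LOCAL 2: VV[2][2]++ -> VV[2]=[0, 0, 1]
Event 2: SEND 2->1: VV[2][2]++ -> VV[2]=[0, 0, 2], msg_vec=[0, 0, 2]; VV[1]=max(VV[1],msg_vec) then VV[1][1]++ -> VV[1]=[0, 1, 2]
Event 3: LOCAL 2: VV[2][2]++ -> VV[2]=[0, 0, 3]
Event 4: LOCAL 2: VV[2][2]++ -> VV[2]=[0, 0, 4]
Event 5: SEND 0->2: VV[0][0]++ -> VV[0]=[1, 0, 0], msg_vec=[1, 0, 0]; VV[2]=max(VV[2],msg_vec) then VV[2][2]++ -> VV[2]=[1, 0, 5]
Event 6: LOCAL 2: VV[2][2]++ -> VV[2]=[1, 0, 6]
Event 1 stamp: [0, 0, 1]
Event 5 stamp: [1, 0, 0]
[0, 0, 1] <= [1, 0, 0]? False. Equal? False. Happens-before: False

Answer: no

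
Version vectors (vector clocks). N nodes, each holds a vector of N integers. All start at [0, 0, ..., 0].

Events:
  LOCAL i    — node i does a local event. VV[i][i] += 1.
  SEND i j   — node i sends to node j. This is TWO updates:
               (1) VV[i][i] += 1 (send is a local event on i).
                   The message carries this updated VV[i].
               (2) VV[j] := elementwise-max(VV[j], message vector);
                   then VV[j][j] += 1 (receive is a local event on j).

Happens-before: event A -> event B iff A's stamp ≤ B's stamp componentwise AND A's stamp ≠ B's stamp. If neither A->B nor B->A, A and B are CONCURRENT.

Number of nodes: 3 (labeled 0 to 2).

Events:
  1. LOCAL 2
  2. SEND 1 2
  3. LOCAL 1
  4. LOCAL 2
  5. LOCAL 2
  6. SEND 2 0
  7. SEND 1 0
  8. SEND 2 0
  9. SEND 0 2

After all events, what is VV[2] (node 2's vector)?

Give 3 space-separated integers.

Initial: VV[0]=[0, 0, 0]
Initial: VV[1]=[0, 0, 0]
Initial: VV[2]=[0, 0, 0]
Event 1: LOCAL 2: VV[2][2]++ -> VV[2]=[0, 0, 1]
Event 2: SEND 1->2: VV[1][1]++ -> VV[1]=[0, 1, 0], msg_vec=[0, 1, 0]; VV[2]=max(VV[2],msg_vec) then VV[2][2]++ -> VV[2]=[0, 1, 2]
Event 3: LOCAL 1: VV[1][1]++ -> VV[1]=[0, 2, 0]
Event 4: LOCAL 2: VV[2][2]++ -> VV[2]=[0, 1, 3]
Event 5: LOCAL 2: VV[2][2]++ -> VV[2]=[0, 1, 4]
Event 6: SEND 2->0: VV[2][2]++ -> VV[2]=[0, 1, 5], msg_vec=[0, 1, 5]; VV[0]=max(VV[0],msg_vec) then VV[0][0]++ -> VV[0]=[1, 1, 5]
Event 7: SEND 1->0: VV[1][1]++ -> VV[1]=[0, 3, 0], msg_vec=[0, 3, 0]; VV[0]=max(VV[0],msg_vec) then VV[0][0]++ -> VV[0]=[2, 3, 5]
Event 8: SEND 2->0: VV[2][2]++ -> VV[2]=[0, 1, 6], msg_vec=[0, 1, 6]; VV[0]=max(VV[0],msg_vec) then VV[0][0]++ -> VV[0]=[3, 3, 6]
Event 9: SEND 0->2: VV[0][0]++ -> VV[0]=[4, 3, 6], msg_vec=[4, 3, 6]; VV[2]=max(VV[2],msg_vec) then VV[2][2]++ -> VV[2]=[4, 3, 7]
Final vectors: VV[0]=[4, 3, 6]; VV[1]=[0, 3, 0]; VV[2]=[4, 3, 7]

Answer: 4 3 7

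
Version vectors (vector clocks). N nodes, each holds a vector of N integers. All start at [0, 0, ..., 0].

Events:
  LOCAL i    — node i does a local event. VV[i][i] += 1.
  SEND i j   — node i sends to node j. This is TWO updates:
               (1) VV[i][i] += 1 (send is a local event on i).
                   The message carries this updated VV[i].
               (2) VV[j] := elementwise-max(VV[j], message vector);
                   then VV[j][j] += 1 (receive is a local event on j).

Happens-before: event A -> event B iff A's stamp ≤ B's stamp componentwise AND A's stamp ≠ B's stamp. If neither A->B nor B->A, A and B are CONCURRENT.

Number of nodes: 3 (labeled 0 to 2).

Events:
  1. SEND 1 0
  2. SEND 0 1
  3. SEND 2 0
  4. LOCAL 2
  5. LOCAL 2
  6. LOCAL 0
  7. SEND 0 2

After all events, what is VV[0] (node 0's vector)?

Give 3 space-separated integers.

Initial: VV[0]=[0, 0, 0]
Initial: VV[1]=[0, 0, 0]
Initial: VV[2]=[0, 0, 0]
Event 1: SEND 1->0: VV[1][1]++ -> VV[1]=[0, 1, 0], msg_vec=[0, 1, 0]; VV[0]=max(VV[0],msg_vec) then VV[0][0]++ -> VV[0]=[1, 1, 0]
Event 2: SEND 0->1: VV[0][0]++ -> VV[0]=[2, 1, 0], msg_vec=[2, 1, 0]; VV[1]=max(VV[1],msg_vec) then VV[1][1]++ -> VV[1]=[2, 2, 0]
Event 3: SEND 2->0: VV[2][2]++ -> VV[2]=[0, 0, 1], msg_vec=[0, 0, 1]; VV[0]=max(VV[0],msg_vec) then VV[0][0]++ -> VV[0]=[3, 1, 1]
Event 4: LOCAL 2: VV[2][2]++ -> VV[2]=[0, 0, 2]
Event 5: LOCAL 2: VV[2][2]++ -> VV[2]=[0, 0, 3]
Event 6: LOCAL 0: VV[0][0]++ -> VV[0]=[4, 1, 1]
Event 7: SEND 0->2: VV[0][0]++ -> VV[0]=[5, 1, 1], msg_vec=[5, 1, 1]; VV[2]=max(VV[2],msg_vec) then VV[2][2]++ -> VV[2]=[5, 1, 4]
Final vectors: VV[0]=[5, 1, 1]; VV[1]=[2, 2, 0]; VV[2]=[5, 1, 4]

Answer: 5 1 1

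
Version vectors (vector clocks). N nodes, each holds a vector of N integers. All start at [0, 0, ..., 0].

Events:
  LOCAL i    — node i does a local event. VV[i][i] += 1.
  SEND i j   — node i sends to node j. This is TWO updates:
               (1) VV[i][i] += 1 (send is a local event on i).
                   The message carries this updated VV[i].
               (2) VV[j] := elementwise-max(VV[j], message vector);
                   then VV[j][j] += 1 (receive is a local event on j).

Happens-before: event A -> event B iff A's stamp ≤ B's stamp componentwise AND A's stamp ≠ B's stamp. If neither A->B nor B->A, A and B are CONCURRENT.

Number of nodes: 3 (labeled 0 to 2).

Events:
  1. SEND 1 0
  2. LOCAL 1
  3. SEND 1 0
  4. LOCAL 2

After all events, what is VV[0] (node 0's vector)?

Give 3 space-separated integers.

Initial: VV[0]=[0, 0, 0]
Initial: VV[1]=[0, 0, 0]
Initial: VV[2]=[0, 0, 0]
Event 1: SEND 1->0: VV[1][1]++ -> VV[1]=[0, 1, 0], msg_vec=[0, 1, 0]; VV[0]=max(VV[0],msg_vec) then VV[0][0]++ -> VV[0]=[1, 1, 0]
Event 2: LOCAL 1: VV[1][1]++ -> VV[1]=[0, 2, 0]
Event 3: SEND 1->0: VV[1][1]++ -> VV[1]=[0, 3, 0], msg_vec=[0, 3, 0]; VV[0]=max(VV[0],msg_vec) then VV[0][0]++ -> VV[0]=[2, 3, 0]
Event 4: LOCAL 2: VV[2][2]++ -> VV[2]=[0, 0, 1]
Final vectors: VV[0]=[2, 3, 0]; VV[1]=[0, 3, 0]; VV[2]=[0, 0, 1]

Answer: 2 3 0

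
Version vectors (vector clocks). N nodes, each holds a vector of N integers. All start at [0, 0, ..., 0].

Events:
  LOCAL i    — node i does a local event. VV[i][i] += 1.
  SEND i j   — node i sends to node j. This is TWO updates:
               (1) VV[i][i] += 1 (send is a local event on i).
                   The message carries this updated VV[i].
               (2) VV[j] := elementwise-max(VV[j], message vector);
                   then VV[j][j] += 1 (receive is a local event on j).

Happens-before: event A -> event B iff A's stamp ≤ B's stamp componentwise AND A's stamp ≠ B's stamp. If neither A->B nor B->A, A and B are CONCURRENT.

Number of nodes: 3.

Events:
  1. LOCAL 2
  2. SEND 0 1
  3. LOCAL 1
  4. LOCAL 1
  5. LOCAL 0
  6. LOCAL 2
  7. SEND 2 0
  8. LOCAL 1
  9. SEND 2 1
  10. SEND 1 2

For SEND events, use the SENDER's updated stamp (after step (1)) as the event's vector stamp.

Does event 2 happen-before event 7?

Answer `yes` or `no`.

Initial: VV[0]=[0, 0, 0]
Initial: VV[1]=[0, 0, 0]
Initial: VV[2]=[0, 0, 0]
Event 1: LOCAL 2: VV[2][2]++ -> VV[2]=[0, 0, 1]
Event 2: SEND 0->1: VV[0][0]++ -> VV[0]=[1, 0, 0], msg_vec=[1, 0, 0]; VV[1]=max(VV[1],msg_vec) then VV[1][1]++ -> VV[1]=[1, 1, 0]
Event 3: LOCAL 1: VV[1][1]++ -> VV[1]=[1, 2, 0]
Event 4: LOCAL 1: VV[1][1]++ -> VV[1]=[1, 3, 0]
Event 5: LOCAL 0: VV[0][0]++ -> VV[0]=[2, 0, 0]
Event 6: LOCAL 2: VV[2][2]++ -> VV[2]=[0, 0, 2]
Event 7: SEND 2->0: VV[2][2]++ -> VV[2]=[0, 0, 3], msg_vec=[0, 0, 3]; VV[0]=max(VV[0],msg_vec) then VV[0][0]++ -> VV[0]=[3, 0, 3]
Event 8: LOCAL 1: VV[1][1]++ -> VV[1]=[1, 4, 0]
Event 9: SEND 2->1: VV[2][2]++ -> VV[2]=[0, 0, 4], msg_vec=[0, 0, 4]; VV[1]=max(VV[1],msg_vec) then VV[1][1]++ -> VV[1]=[1, 5, 4]
Event 10: SEND 1->2: VV[1][1]++ -> VV[1]=[1, 6, 4], msg_vec=[1, 6, 4]; VV[2]=max(VV[2],msg_vec) then VV[2][2]++ -> VV[2]=[1, 6, 5]
Event 2 stamp: [1, 0, 0]
Event 7 stamp: [0, 0, 3]
[1, 0, 0] <= [0, 0, 3]? False. Equal? False. Happens-before: False

Answer: no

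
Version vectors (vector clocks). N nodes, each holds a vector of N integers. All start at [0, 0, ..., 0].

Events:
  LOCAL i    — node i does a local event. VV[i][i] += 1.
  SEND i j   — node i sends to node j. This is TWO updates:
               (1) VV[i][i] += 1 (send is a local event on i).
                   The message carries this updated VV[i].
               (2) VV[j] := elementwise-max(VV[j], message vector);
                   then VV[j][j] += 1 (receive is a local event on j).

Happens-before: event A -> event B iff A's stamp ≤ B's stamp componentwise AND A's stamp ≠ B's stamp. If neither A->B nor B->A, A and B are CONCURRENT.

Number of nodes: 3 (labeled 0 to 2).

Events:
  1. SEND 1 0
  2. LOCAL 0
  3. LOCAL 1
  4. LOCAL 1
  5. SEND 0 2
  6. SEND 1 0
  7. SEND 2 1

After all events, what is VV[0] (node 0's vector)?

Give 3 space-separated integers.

Initial: VV[0]=[0, 0, 0]
Initial: VV[1]=[0, 0, 0]
Initial: VV[2]=[0, 0, 0]
Event 1: SEND 1->0: VV[1][1]++ -> VV[1]=[0, 1, 0], msg_vec=[0, 1, 0]; VV[0]=max(VV[0],msg_vec) then VV[0][0]++ -> VV[0]=[1, 1, 0]
Event 2: LOCAL 0: VV[0][0]++ -> VV[0]=[2, 1, 0]
Event 3: LOCAL 1: VV[1][1]++ -> VV[1]=[0, 2, 0]
Event 4: LOCAL 1: VV[1][1]++ -> VV[1]=[0, 3, 0]
Event 5: SEND 0->2: VV[0][0]++ -> VV[0]=[3, 1, 0], msg_vec=[3, 1, 0]; VV[2]=max(VV[2],msg_vec) then VV[2][2]++ -> VV[2]=[3, 1, 1]
Event 6: SEND 1->0: VV[1][1]++ -> VV[1]=[0, 4, 0], msg_vec=[0, 4, 0]; VV[0]=max(VV[0],msg_vec) then VV[0][0]++ -> VV[0]=[4, 4, 0]
Event 7: SEND 2->1: VV[2][2]++ -> VV[2]=[3, 1, 2], msg_vec=[3, 1, 2]; VV[1]=max(VV[1],msg_vec) then VV[1][1]++ -> VV[1]=[3, 5, 2]
Final vectors: VV[0]=[4, 4, 0]; VV[1]=[3, 5, 2]; VV[2]=[3, 1, 2]

Answer: 4 4 0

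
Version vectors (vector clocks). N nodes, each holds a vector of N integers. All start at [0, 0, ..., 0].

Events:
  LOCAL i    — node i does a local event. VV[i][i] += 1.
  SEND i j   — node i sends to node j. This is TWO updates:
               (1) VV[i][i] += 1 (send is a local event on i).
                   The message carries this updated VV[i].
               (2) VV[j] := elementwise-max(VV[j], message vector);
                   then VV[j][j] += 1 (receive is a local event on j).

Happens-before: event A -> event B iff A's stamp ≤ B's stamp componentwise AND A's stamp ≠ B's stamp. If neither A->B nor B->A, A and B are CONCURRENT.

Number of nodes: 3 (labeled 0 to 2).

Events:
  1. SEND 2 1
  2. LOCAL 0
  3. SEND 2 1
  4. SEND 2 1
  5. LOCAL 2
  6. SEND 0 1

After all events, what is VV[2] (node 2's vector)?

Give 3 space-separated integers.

Initial: VV[0]=[0, 0, 0]
Initial: VV[1]=[0, 0, 0]
Initial: VV[2]=[0, 0, 0]
Event 1: SEND 2->1: VV[2][2]++ -> VV[2]=[0, 0, 1], msg_vec=[0, 0, 1]; VV[1]=max(VV[1],msg_vec) then VV[1][1]++ -> VV[1]=[0, 1, 1]
Event 2: LOCAL 0: VV[0][0]++ -> VV[0]=[1, 0, 0]
Event 3: SEND 2->1: VV[2][2]++ -> VV[2]=[0, 0, 2], msg_vec=[0, 0, 2]; VV[1]=max(VV[1],msg_vec) then VV[1][1]++ -> VV[1]=[0, 2, 2]
Event 4: SEND 2->1: VV[2][2]++ -> VV[2]=[0, 0, 3], msg_vec=[0, 0, 3]; VV[1]=max(VV[1],msg_vec) then VV[1][1]++ -> VV[1]=[0, 3, 3]
Event 5: LOCAL 2: VV[2][2]++ -> VV[2]=[0, 0, 4]
Event 6: SEND 0->1: VV[0][0]++ -> VV[0]=[2, 0, 0], msg_vec=[2, 0, 0]; VV[1]=max(VV[1],msg_vec) then VV[1][1]++ -> VV[1]=[2, 4, 3]
Final vectors: VV[0]=[2, 0, 0]; VV[1]=[2, 4, 3]; VV[2]=[0, 0, 4]

Answer: 0 0 4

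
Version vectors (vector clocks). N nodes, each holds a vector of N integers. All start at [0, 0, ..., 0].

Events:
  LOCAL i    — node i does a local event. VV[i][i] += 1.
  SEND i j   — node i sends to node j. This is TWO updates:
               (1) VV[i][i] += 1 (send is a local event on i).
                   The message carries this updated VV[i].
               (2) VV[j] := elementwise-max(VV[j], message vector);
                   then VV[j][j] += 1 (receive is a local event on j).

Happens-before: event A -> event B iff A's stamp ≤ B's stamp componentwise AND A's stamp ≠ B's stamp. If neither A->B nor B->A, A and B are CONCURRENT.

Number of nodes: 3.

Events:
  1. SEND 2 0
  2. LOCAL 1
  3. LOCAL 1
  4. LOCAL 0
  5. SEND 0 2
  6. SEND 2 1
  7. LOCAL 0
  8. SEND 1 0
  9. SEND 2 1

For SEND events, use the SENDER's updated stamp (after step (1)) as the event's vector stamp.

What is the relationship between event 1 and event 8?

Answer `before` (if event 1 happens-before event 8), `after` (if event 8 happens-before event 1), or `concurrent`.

Initial: VV[0]=[0, 0, 0]
Initial: VV[1]=[0, 0, 0]
Initial: VV[2]=[0, 0, 0]
Event 1: SEND 2->0: VV[2][2]++ -> VV[2]=[0, 0, 1], msg_vec=[0, 0, 1]; VV[0]=max(VV[0],msg_vec) then VV[0][0]++ -> VV[0]=[1, 0, 1]
Event 2: LOCAL 1: VV[1][1]++ -> VV[1]=[0, 1, 0]
Event 3: LOCAL 1: VV[1][1]++ -> VV[1]=[0, 2, 0]
Event 4: LOCAL 0: VV[0][0]++ -> VV[0]=[2, 0, 1]
Event 5: SEND 0->2: VV[0][0]++ -> VV[0]=[3, 0, 1], msg_vec=[3, 0, 1]; VV[2]=max(VV[2],msg_vec) then VV[2][2]++ -> VV[2]=[3, 0, 2]
Event 6: SEND 2->1: VV[2][2]++ -> VV[2]=[3, 0, 3], msg_vec=[3, 0, 3]; VV[1]=max(VV[1],msg_vec) then VV[1][1]++ -> VV[1]=[3, 3, 3]
Event 7: LOCAL 0: VV[0][0]++ -> VV[0]=[4, 0, 1]
Event 8: SEND 1->0: VV[1][1]++ -> VV[1]=[3, 4, 3], msg_vec=[3, 4, 3]; VV[0]=max(VV[0],msg_vec) then VV[0][0]++ -> VV[0]=[5, 4, 3]
Event 9: SEND 2->1: VV[2][2]++ -> VV[2]=[3, 0, 4], msg_vec=[3, 0, 4]; VV[1]=max(VV[1],msg_vec) then VV[1][1]++ -> VV[1]=[3, 5, 4]
Event 1 stamp: [0, 0, 1]
Event 8 stamp: [3, 4, 3]
[0, 0, 1] <= [3, 4, 3]? True
[3, 4, 3] <= [0, 0, 1]? False
Relation: before

Answer: before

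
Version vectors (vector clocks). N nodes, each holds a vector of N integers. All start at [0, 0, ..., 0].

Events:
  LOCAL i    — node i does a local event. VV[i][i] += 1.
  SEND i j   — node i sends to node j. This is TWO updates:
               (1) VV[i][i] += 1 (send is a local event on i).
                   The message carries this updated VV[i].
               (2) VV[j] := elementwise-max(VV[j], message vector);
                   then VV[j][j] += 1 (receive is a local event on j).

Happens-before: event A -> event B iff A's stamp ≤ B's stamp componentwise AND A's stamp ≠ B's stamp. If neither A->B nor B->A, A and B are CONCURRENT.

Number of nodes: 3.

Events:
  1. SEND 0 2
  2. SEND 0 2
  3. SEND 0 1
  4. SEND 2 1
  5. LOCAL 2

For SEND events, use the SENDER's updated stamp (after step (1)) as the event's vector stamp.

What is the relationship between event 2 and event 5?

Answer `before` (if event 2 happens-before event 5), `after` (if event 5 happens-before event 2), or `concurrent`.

Answer: before

Derivation:
Initial: VV[0]=[0, 0, 0]
Initial: VV[1]=[0, 0, 0]
Initial: VV[2]=[0, 0, 0]
Event 1: SEND 0->2: VV[0][0]++ -> VV[0]=[1, 0, 0], msg_vec=[1, 0, 0]; VV[2]=max(VV[2],msg_vec) then VV[2][2]++ -> VV[2]=[1, 0, 1]
Event 2: SEND 0->2: VV[0][0]++ -> VV[0]=[2, 0, 0], msg_vec=[2, 0, 0]; VV[2]=max(VV[2],msg_vec) then VV[2][2]++ -> VV[2]=[2, 0, 2]
Event 3: SEND 0->1: VV[0][0]++ -> VV[0]=[3, 0, 0], msg_vec=[3, 0, 0]; VV[1]=max(VV[1],msg_vec) then VV[1][1]++ -> VV[1]=[3, 1, 0]
Event 4: SEND 2->1: VV[2][2]++ -> VV[2]=[2, 0, 3], msg_vec=[2, 0, 3]; VV[1]=max(VV[1],msg_vec) then VV[1][1]++ -> VV[1]=[3, 2, 3]
Event 5: LOCAL 2: VV[2][2]++ -> VV[2]=[2, 0, 4]
Event 2 stamp: [2, 0, 0]
Event 5 stamp: [2, 0, 4]
[2, 0, 0] <= [2, 0, 4]? True
[2, 0, 4] <= [2, 0, 0]? False
Relation: before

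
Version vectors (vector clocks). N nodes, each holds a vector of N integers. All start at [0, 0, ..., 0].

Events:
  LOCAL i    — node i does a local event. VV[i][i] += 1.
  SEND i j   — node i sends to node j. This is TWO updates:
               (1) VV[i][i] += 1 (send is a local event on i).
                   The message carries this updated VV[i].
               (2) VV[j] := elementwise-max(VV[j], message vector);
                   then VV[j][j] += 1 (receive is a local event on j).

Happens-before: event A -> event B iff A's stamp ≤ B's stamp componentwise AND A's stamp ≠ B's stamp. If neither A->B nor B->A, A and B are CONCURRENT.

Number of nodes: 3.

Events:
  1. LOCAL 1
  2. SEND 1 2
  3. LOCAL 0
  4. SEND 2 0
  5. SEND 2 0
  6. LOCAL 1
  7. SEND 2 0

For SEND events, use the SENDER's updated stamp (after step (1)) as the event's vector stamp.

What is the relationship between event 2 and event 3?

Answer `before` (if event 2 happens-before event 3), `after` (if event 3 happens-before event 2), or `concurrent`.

Initial: VV[0]=[0, 0, 0]
Initial: VV[1]=[0, 0, 0]
Initial: VV[2]=[0, 0, 0]
Event 1: LOCAL 1: VV[1][1]++ -> VV[1]=[0, 1, 0]
Event 2: SEND 1->2: VV[1][1]++ -> VV[1]=[0, 2, 0], msg_vec=[0, 2, 0]; VV[2]=max(VV[2],msg_vec) then VV[2][2]++ -> VV[2]=[0, 2, 1]
Event 3: LOCAL 0: VV[0][0]++ -> VV[0]=[1, 0, 0]
Event 4: SEND 2->0: VV[2][2]++ -> VV[2]=[0, 2, 2], msg_vec=[0, 2, 2]; VV[0]=max(VV[0],msg_vec) then VV[0][0]++ -> VV[0]=[2, 2, 2]
Event 5: SEND 2->0: VV[2][2]++ -> VV[2]=[0, 2, 3], msg_vec=[0, 2, 3]; VV[0]=max(VV[0],msg_vec) then VV[0][0]++ -> VV[0]=[3, 2, 3]
Event 6: LOCAL 1: VV[1][1]++ -> VV[1]=[0, 3, 0]
Event 7: SEND 2->0: VV[2][2]++ -> VV[2]=[0, 2, 4], msg_vec=[0, 2, 4]; VV[0]=max(VV[0],msg_vec) then VV[0][0]++ -> VV[0]=[4, 2, 4]
Event 2 stamp: [0, 2, 0]
Event 3 stamp: [1, 0, 0]
[0, 2, 0] <= [1, 0, 0]? False
[1, 0, 0] <= [0, 2, 0]? False
Relation: concurrent

Answer: concurrent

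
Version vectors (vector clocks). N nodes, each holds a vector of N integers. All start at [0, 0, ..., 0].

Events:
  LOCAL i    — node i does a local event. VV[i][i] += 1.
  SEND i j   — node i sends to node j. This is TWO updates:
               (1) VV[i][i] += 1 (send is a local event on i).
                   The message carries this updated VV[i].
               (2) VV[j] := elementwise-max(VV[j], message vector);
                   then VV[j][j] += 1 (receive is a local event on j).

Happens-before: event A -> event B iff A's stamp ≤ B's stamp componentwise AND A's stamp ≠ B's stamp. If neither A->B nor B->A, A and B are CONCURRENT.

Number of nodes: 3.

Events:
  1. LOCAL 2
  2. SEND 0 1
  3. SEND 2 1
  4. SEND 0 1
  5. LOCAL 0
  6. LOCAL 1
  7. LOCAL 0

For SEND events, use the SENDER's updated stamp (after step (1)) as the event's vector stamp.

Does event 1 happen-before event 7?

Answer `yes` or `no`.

Initial: VV[0]=[0, 0, 0]
Initial: VV[1]=[0, 0, 0]
Initial: VV[2]=[0, 0, 0]
Event 1: LOCAL 2: VV[2][2]++ -> VV[2]=[0, 0, 1]
Event 2: SEND 0->1: VV[0][0]++ -> VV[0]=[1, 0, 0], msg_vec=[1, 0, 0]; VV[1]=max(VV[1],msg_vec) then VV[1][1]++ -> VV[1]=[1, 1, 0]
Event 3: SEND 2->1: VV[2][2]++ -> VV[2]=[0, 0, 2], msg_vec=[0, 0, 2]; VV[1]=max(VV[1],msg_vec) then VV[1][1]++ -> VV[1]=[1, 2, 2]
Event 4: SEND 0->1: VV[0][0]++ -> VV[0]=[2, 0, 0], msg_vec=[2, 0, 0]; VV[1]=max(VV[1],msg_vec) then VV[1][1]++ -> VV[1]=[2, 3, 2]
Event 5: LOCAL 0: VV[0][0]++ -> VV[0]=[3, 0, 0]
Event 6: LOCAL 1: VV[1][1]++ -> VV[1]=[2, 4, 2]
Event 7: LOCAL 0: VV[0][0]++ -> VV[0]=[4, 0, 0]
Event 1 stamp: [0, 0, 1]
Event 7 stamp: [4, 0, 0]
[0, 0, 1] <= [4, 0, 0]? False. Equal? False. Happens-before: False

Answer: no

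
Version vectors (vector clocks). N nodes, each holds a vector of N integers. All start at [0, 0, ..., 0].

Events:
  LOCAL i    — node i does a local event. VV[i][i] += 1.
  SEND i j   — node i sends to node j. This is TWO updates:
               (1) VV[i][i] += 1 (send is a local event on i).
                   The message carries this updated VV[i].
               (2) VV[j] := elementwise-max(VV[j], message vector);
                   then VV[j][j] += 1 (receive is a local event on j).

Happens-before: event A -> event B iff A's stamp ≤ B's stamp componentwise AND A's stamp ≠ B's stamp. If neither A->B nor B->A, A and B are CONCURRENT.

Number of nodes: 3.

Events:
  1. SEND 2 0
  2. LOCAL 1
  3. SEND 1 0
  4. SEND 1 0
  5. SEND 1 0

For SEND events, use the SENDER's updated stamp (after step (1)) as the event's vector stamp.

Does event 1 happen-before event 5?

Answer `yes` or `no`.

Answer: no

Derivation:
Initial: VV[0]=[0, 0, 0]
Initial: VV[1]=[0, 0, 0]
Initial: VV[2]=[0, 0, 0]
Event 1: SEND 2->0: VV[2][2]++ -> VV[2]=[0, 0, 1], msg_vec=[0, 0, 1]; VV[0]=max(VV[0],msg_vec) then VV[0][0]++ -> VV[0]=[1, 0, 1]
Event 2: LOCAL 1: VV[1][1]++ -> VV[1]=[0, 1, 0]
Event 3: SEND 1->0: VV[1][1]++ -> VV[1]=[0, 2, 0], msg_vec=[0, 2, 0]; VV[0]=max(VV[0],msg_vec) then VV[0][0]++ -> VV[0]=[2, 2, 1]
Event 4: SEND 1->0: VV[1][1]++ -> VV[1]=[0, 3, 0], msg_vec=[0, 3, 0]; VV[0]=max(VV[0],msg_vec) then VV[0][0]++ -> VV[0]=[3, 3, 1]
Event 5: SEND 1->0: VV[1][1]++ -> VV[1]=[0, 4, 0], msg_vec=[0, 4, 0]; VV[0]=max(VV[0],msg_vec) then VV[0][0]++ -> VV[0]=[4, 4, 1]
Event 1 stamp: [0, 0, 1]
Event 5 stamp: [0, 4, 0]
[0, 0, 1] <= [0, 4, 0]? False. Equal? False. Happens-before: False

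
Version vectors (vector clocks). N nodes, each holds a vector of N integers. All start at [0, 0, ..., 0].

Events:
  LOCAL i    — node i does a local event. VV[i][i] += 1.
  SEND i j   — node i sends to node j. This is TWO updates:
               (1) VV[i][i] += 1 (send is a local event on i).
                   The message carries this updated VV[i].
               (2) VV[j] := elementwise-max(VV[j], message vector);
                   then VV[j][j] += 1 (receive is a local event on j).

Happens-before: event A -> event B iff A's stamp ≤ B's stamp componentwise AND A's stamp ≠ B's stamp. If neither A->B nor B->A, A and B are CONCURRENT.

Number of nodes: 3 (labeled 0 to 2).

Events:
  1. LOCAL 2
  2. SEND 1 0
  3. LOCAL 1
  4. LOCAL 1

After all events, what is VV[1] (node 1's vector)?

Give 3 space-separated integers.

Answer: 0 3 0

Derivation:
Initial: VV[0]=[0, 0, 0]
Initial: VV[1]=[0, 0, 0]
Initial: VV[2]=[0, 0, 0]
Event 1: LOCAL 2: VV[2][2]++ -> VV[2]=[0, 0, 1]
Event 2: SEND 1->0: VV[1][1]++ -> VV[1]=[0, 1, 0], msg_vec=[0, 1, 0]; VV[0]=max(VV[0],msg_vec) then VV[0][0]++ -> VV[0]=[1, 1, 0]
Event 3: LOCAL 1: VV[1][1]++ -> VV[1]=[0, 2, 0]
Event 4: LOCAL 1: VV[1][1]++ -> VV[1]=[0, 3, 0]
Final vectors: VV[0]=[1, 1, 0]; VV[1]=[0, 3, 0]; VV[2]=[0, 0, 1]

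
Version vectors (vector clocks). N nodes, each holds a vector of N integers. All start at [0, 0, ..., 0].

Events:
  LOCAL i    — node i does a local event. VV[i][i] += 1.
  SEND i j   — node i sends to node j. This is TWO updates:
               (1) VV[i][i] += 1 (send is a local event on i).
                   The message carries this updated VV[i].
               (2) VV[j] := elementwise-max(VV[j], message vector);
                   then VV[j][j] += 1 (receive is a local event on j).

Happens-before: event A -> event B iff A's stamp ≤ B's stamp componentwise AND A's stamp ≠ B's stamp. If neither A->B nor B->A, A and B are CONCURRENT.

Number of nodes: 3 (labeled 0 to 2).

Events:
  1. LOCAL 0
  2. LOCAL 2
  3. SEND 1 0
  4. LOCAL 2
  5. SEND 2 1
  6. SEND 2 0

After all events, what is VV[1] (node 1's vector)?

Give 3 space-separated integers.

Initial: VV[0]=[0, 0, 0]
Initial: VV[1]=[0, 0, 0]
Initial: VV[2]=[0, 0, 0]
Event 1: LOCAL 0: VV[0][0]++ -> VV[0]=[1, 0, 0]
Event 2: LOCAL 2: VV[2][2]++ -> VV[2]=[0, 0, 1]
Event 3: SEND 1->0: VV[1][1]++ -> VV[1]=[0, 1, 0], msg_vec=[0, 1, 0]; VV[0]=max(VV[0],msg_vec) then VV[0][0]++ -> VV[0]=[2, 1, 0]
Event 4: LOCAL 2: VV[2][2]++ -> VV[2]=[0, 0, 2]
Event 5: SEND 2->1: VV[2][2]++ -> VV[2]=[0, 0, 3], msg_vec=[0, 0, 3]; VV[1]=max(VV[1],msg_vec) then VV[1][1]++ -> VV[1]=[0, 2, 3]
Event 6: SEND 2->0: VV[2][2]++ -> VV[2]=[0, 0, 4], msg_vec=[0, 0, 4]; VV[0]=max(VV[0],msg_vec) then VV[0][0]++ -> VV[0]=[3, 1, 4]
Final vectors: VV[0]=[3, 1, 4]; VV[1]=[0, 2, 3]; VV[2]=[0, 0, 4]

Answer: 0 2 3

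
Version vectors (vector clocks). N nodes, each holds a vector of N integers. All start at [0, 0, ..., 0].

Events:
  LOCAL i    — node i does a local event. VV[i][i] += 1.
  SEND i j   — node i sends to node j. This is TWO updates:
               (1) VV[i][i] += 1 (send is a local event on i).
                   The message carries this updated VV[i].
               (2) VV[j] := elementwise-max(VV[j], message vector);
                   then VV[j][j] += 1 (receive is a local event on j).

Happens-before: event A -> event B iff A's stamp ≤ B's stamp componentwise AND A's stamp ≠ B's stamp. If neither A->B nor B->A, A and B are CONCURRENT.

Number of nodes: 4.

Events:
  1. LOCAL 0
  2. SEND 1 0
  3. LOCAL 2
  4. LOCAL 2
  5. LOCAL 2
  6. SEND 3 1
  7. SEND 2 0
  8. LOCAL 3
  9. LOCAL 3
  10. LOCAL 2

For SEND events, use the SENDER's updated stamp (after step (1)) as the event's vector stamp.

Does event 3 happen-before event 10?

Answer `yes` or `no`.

Answer: yes

Derivation:
Initial: VV[0]=[0, 0, 0, 0]
Initial: VV[1]=[0, 0, 0, 0]
Initial: VV[2]=[0, 0, 0, 0]
Initial: VV[3]=[0, 0, 0, 0]
Event 1: LOCAL 0: VV[0][0]++ -> VV[0]=[1, 0, 0, 0]
Event 2: SEND 1->0: VV[1][1]++ -> VV[1]=[0, 1, 0, 0], msg_vec=[0, 1, 0, 0]; VV[0]=max(VV[0],msg_vec) then VV[0][0]++ -> VV[0]=[2, 1, 0, 0]
Event 3: LOCAL 2: VV[2][2]++ -> VV[2]=[0, 0, 1, 0]
Event 4: LOCAL 2: VV[2][2]++ -> VV[2]=[0, 0, 2, 0]
Event 5: LOCAL 2: VV[2][2]++ -> VV[2]=[0, 0, 3, 0]
Event 6: SEND 3->1: VV[3][3]++ -> VV[3]=[0, 0, 0, 1], msg_vec=[0, 0, 0, 1]; VV[1]=max(VV[1],msg_vec) then VV[1][1]++ -> VV[1]=[0, 2, 0, 1]
Event 7: SEND 2->0: VV[2][2]++ -> VV[2]=[0, 0, 4, 0], msg_vec=[0, 0, 4, 0]; VV[0]=max(VV[0],msg_vec) then VV[0][0]++ -> VV[0]=[3, 1, 4, 0]
Event 8: LOCAL 3: VV[3][3]++ -> VV[3]=[0, 0, 0, 2]
Event 9: LOCAL 3: VV[3][3]++ -> VV[3]=[0, 0, 0, 3]
Event 10: LOCAL 2: VV[2][2]++ -> VV[2]=[0, 0, 5, 0]
Event 3 stamp: [0, 0, 1, 0]
Event 10 stamp: [0, 0, 5, 0]
[0, 0, 1, 0] <= [0, 0, 5, 0]? True. Equal? False. Happens-before: True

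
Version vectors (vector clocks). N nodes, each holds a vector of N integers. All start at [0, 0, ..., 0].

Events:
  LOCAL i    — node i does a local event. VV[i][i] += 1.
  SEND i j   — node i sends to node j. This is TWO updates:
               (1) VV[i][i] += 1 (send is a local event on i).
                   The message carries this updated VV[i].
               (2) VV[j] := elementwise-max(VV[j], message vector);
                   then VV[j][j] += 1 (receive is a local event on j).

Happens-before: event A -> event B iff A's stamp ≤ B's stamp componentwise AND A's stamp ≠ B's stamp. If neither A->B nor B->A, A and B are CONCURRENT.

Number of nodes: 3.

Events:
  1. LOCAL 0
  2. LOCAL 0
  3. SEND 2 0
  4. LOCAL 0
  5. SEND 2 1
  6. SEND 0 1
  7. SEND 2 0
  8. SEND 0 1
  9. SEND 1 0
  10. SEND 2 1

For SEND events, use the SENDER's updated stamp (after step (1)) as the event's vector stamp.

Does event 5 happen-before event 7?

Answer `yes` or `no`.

Initial: VV[0]=[0, 0, 0]
Initial: VV[1]=[0, 0, 0]
Initial: VV[2]=[0, 0, 0]
Event 1: LOCAL 0: VV[0][0]++ -> VV[0]=[1, 0, 0]
Event 2: LOCAL 0: VV[0][0]++ -> VV[0]=[2, 0, 0]
Event 3: SEND 2->0: VV[2][2]++ -> VV[2]=[0, 0, 1], msg_vec=[0, 0, 1]; VV[0]=max(VV[0],msg_vec) then VV[0][0]++ -> VV[0]=[3, 0, 1]
Event 4: LOCAL 0: VV[0][0]++ -> VV[0]=[4, 0, 1]
Event 5: SEND 2->1: VV[2][2]++ -> VV[2]=[0, 0, 2], msg_vec=[0, 0, 2]; VV[1]=max(VV[1],msg_vec) then VV[1][1]++ -> VV[1]=[0, 1, 2]
Event 6: SEND 0->1: VV[0][0]++ -> VV[0]=[5, 0, 1], msg_vec=[5, 0, 1]; VV[1]=max(VV[1],msg_vec) then VV[1][1]++ -> VV[1]=[5, 2, 2]
Event 7: SEND 2->0: VV[2][2]++ -> VV[2]=[0, 0, 3], msg_vec=[0, 0, 3]; VV[0]=max(VV[0],msg_vec) then VV[0][0]++ -> VV[0]=[6, 0, 3]
Event 8: SEND 0->1: VV[0][0]++ -> VV[0]=[7, 0, 3], msg_vec=[7, 0, 3]; VV[1]=max(VV[1],msg_vec) then VV[1][1]++ -> VV[1]=[7, 3, 3]
Event 9: SEND 1->0: VV[1][1]++ -> VV[1]=[7, 4, 3], msg_vec=[7, 4, 3]; VV[0]=max(VV[0],msg_vec) then VV[0][0]++ -> VV[0]=[8, 4, 3]
Event 10: SEND 2->1: VV[2][2]++ -> VV[2]=[0, 0, 4], msg_vec=[0, 0, 4]; VV[1]=max(VV[1],msg_vec) then VV[1][1]++ -> VV[1]=[7, 5, 4]
Event 5 stamp: [0, 0, 2]
Event 7 stamp: [0, 0, 3]
[0, 0, 2] <= [0, 0, 3]? True. Equal? False. Happens-before: True

Answer: yes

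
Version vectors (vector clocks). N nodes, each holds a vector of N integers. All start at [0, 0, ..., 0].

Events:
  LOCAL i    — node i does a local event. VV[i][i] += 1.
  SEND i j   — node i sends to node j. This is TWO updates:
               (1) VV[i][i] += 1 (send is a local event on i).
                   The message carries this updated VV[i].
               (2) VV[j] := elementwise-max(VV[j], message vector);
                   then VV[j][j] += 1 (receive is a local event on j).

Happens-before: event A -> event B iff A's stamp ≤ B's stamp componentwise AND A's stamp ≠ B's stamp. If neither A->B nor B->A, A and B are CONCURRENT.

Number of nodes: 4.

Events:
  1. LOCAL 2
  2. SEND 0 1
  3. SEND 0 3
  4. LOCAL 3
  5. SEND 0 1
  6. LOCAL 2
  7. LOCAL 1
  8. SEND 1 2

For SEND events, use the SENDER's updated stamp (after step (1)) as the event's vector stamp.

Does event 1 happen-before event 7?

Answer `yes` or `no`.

Answer: no

Derivation:
Initial: VV[0]=[0, 0, 0, 0]
Initial: VV[1]=[0, 0, 0, 0]
Initial: VV[2]=[0, 0, 0, 0]
Initial: VV[3]=[0, 0, 0, 0]
Event 1: LOCAL 2: VV[2][2]++ -> VV[2]=[0, 0, 1, 0]
Event 2: SEND 0->1: VV[0][0]++ -> VV[0]=[1, 0, 0, 0], msg_vec=[1, 0, 0, 0]; VV[1]=max(VV[1],msg_vec) then VV[1][1]++ -> VV[1]=[1, 1, 0, 0]
Event 3: SEND 0->3: VV[0][0]++ -> VV[0]=[2, 0, 0, 0], msg_vec=[2, 0, 0, 0]; VV[3]=max(VV[3],msg_vec) then VV[3][3]++ -> VV[3]=[2, 0, 0, 1]
Event 4: LOCAL 3: VV[3][3]++ -> VV[3]=[2, 0, 0, 2]
Event 5: SEND 0->1: VV[0][0]++ -> VV[0]=[3, 0, 0, 0], msg_vec=[3, 0, 0, 0]; VV[1]=max(VV[1],msg_vec) then VV[1][1]++ -> VV[1]=[3, 2, 0, 0]
Event 6: LOCAL 2: VV[2][2]++ -> VV[2]=[0, 0, 2, 0]
Event 7: LOCAL 1: VV[1][1]++ -> VV[1]=[3, 3, 0, 0]
Event 8: SEND 1->2: VV[1][1]++ -> VV[1]=[3, 4, 0, 0], msg_vec=[3, 4, 0, 0]; VV[2]=max(VV[2],msg_vec) then VV[2][2]++ -> VV[2]=[3, 4, 3, 0]
Event 1 stamp: [0, 0, 1, 0]
Event 7 stamp: [3, 3, 0, 0]
[0, 0, 1, 0] <= [3, 3, 0, 0]? False. Equal? False. Happens-before: False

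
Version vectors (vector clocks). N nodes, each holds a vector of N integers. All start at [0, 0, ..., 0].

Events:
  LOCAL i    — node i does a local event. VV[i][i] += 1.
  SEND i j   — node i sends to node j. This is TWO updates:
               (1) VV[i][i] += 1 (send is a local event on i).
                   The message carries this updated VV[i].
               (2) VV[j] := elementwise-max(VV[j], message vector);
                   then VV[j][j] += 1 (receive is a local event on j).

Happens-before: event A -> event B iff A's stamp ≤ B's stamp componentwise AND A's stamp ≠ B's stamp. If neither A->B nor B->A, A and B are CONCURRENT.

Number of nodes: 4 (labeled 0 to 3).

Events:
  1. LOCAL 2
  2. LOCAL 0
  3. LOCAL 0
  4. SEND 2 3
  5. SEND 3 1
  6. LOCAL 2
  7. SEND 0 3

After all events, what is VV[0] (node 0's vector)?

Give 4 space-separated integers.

Answer: 3 0 0 0

Derivation:
Initial: VV[0]=[0, 0, 0, 0]
Initial: VV[1]=[0, 0, 0, 0]
Initial: VV[2]=[0, 0, 0, 0]
Initial: VV[3]=[0, 0, 0, 0]
Event 1: LOCAL 2: VV[2][2]++ -> VV[2]=[0, 0, 1, 0]
Event 2: LOCAL 0: VV[0][0]++ -> VV[0]=[1, 0, 0, 0]
Event 3: LOCAL 0: VV[0][0]++ -> VV[0]=[2, 0, 0, 0]
Event 4: SEND 2->3: VV[2][2]++ -> VV[2]=[0, 0, 2, 0], msg_vec=[0, 0, 2, 0]; VV[3]=max(VV[3],msg_vec) then VV[3][3]++ -> VV[3]=[0, 0, 2, 1]
Event 5: SEND 3->1: VV[3][3]++ -> VV[3]=[0, 0, 2, 2], msg_vec=[0, 0, 2, 2]; VV[1]=max(VV[1],msg_vec) then VV[1][1]++ -> VV[1]=[0, 1, 2, 2]
Event 6: LOCAL 2: VV[2][2]++ -> VV[2]=[0, 0, 3, 0]
Event 7: SEND 0->3: VV[0][0]++ -> VV[0]=[3, 0, 0, 0], msg_vec=[3, 0, 0, 0]; VV[3]=max(VV[3],msg_vec) then VV[3][3]++ -> VV[3]=[3, 0, 2, 3]
Final vectors: VV[0]=[3, 0, 0, 0]; VV[1]=[0, 1, 2, 2]; VV[2]=[0, 0, 3, 0]; VV[3]=[3, 0, 2, 3]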